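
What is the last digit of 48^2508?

The units digit of 48^n cycles with period 4: 8, 4, 2, 6, …
2508 mod 4 = 0, so the last digit matches 8^4 = 6.

6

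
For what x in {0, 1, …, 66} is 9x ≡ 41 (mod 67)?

12

9⁻¹ ≡ 15 (mod 67) because 9·15 = 135 = 2·67 + 1.
Multiplying both sides by 15: x ≡ 15·41 = 615 ≡ 12 (mod 67).
Check: 9·12 = 108 = 1·67 + 41.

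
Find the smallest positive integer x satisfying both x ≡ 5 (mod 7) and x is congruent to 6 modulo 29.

180

x ≡ 5 (mod 7) gives x ∈ {5, 12, 19, 26, 33, 40, 47, 54, …}.
The first of these with x mod 29 = 6 is 180.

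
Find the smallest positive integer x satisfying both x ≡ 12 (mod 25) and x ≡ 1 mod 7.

162

x ≡ 1 (mod 7) gives x ∈ {1, 8, 15, 22, 29, 36, 43, 50, …}.
The first of these with x mod 25 = 12 is 162.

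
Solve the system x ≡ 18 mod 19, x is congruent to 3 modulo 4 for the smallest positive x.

Since 4·5 ≡ 1 (mod 19), take x = 3 + 4·((18−3)·5 mod 19) = 3 + 4·18 = 75.
Check: 75 mod 19 = 18, 75 mod 4 = 3.

75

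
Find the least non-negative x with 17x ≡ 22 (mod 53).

17⁻¹ ≡ 25 (mod 53) because 17·25 = 425 = 8·53 + 1.
Multiplying both sides by 25: x ≡ 25·22 = 550 ≡ 20 (mod 53).

20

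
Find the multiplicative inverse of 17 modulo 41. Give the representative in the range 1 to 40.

29

41 = 2·17 + 7
17 = 2·7 + 3
7 = 2·3 + 1
3 = 3·1 + 0
Back-substituting gives 17·29 ≡ 1 (mod 41).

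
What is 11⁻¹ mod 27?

5

27 = 2·11 + 5
11 = 2·5 + 1
5 = 5·1 + 0
Back-substituting gives 11·5 ≡ 1 (mod 27).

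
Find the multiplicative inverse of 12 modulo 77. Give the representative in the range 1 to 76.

45

77 = 6·12 + 5
12 = 2·5 + 2
5 = 2·2 + 1
2 = 2·1 + 0
Back-substituting gives 12·45 ≡ 1 (mod 77).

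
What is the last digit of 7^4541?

7

Last digits of 7^n: 7, 9, 3, 1 (period 4).
4541 leaves remainder 1 on division by 4, so 7^4541 ends in 7.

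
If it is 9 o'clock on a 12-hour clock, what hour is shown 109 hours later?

Dividing 109 by 12 gives quotient 9 and remainder 1.
9 + 1 → 10 on a 12-hour dial.

10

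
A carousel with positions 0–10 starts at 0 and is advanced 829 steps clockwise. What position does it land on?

4

829 mod 11 = 4 (since 75·11 = 825).
(0 + 4) mod 11 = 4.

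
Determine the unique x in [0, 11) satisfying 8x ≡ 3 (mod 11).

10

The inverse of 8 mod 11 is 7 (since 8·7 = 56 ≡ 1).
Multiplying both sides by 7: x ≡ 7·3 = 21 ≡ 10 (mod 11).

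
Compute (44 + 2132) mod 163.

2132 = 13·163 + 13, so 2132 mod 163 = 13.
(44 + 13) mod 163 = 57.

57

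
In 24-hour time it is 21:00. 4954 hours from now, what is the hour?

4954 − 206·24 = 10, so 4954 ≡ 10 (mod 24).
(21 + 10) mod 24 = 7.

7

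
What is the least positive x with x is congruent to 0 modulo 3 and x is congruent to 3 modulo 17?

x ≡ 0 (mod 3) gives x ∈ {0, 3}.
The first of these with x mod 17 = 3 is 3.

3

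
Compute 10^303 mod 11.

10

Square-and-reduce mod 11: 10^1≡10, 10^2≡1, 10^4≡1, 10^8≡1, 10^16≡1, 10^32≡1, 10^64≡1, 10^128≡1, 10^256≡1.
303 = 1 + 2 + 4 + 8 + 32 + 256, so 10^303 ≡ 10·1·1·1·1·1 ≡ 10 (mod 11).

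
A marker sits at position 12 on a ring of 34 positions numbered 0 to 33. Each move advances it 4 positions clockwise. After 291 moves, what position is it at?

20

291·4 = 1164.
1164 mod 34 = 8 (since 34·34 = 1156).
(12 + 8) mod 34 = 20.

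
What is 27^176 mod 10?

Powers of 7 mod 10 repeat with period 4: 7, 9, 3, 1.
176 mod 4 = 0, so the last digit matches 7^4 = 1.

1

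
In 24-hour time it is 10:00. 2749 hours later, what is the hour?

23

Dividing 2749 by 24 gives quotient 114 and remainder 13.
(10 + 13) mod 24 = 23.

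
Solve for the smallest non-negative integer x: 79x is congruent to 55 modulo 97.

67

79⁻¹ ≡ 70 (mod 97) because 79·70 = 5530 = 57·97 + 1.
Multiplying both sides by 70: x ≡ 70·55 = 3850 ≡ 67 (mod 97).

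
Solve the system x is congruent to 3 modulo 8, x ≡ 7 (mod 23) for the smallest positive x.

99

x ≡ 3 (mod 8) gives x ∈ {3, 11, 19, 27, 35, 43, 51, 59, …}.
The first of these with x mod 23 = 7 is 99.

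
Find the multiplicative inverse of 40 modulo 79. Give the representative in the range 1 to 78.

40·2 = 80 = 1·79 + 1, so 40⁻¹ ≡ 2 (mod 79).

2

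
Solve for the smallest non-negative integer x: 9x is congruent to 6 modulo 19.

7

The inverse of 9 mod 19 is 17 (since 9·17 = 153 ≡ 1).
So x ≡ 17·6 = 102 ≡ 7 (mod 19).
Check: 9·7 = 63 = 3·19 + 6.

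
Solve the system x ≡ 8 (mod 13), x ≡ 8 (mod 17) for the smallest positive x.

8

x ≡ 8 (mod 13) gives x ∈ {8}.
The first of these with x mod 17 = 8 is 8.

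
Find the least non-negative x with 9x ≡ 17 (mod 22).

The inverse of 9 mod 22 is 5 (since 9·5 = 45 ≡ 1).
So x ≡ 5·17 = 85 ≡ 19 (mod 22).

19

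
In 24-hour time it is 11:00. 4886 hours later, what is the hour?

1

Dividing 4886 by 24 gives quotient 203 and remainder 14.
(11 + 14) mod 24 = 1.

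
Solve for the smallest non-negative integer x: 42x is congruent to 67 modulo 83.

51

The inverse of 42 mod 83 is 2 (since 42·2 = 84 ≡ 1).
Multiplying both sides by 2: x ≡ 2·67 = 134 ≡ 51 (mod 83).
Check: 42·51 = 2142 = 25·83 + 67.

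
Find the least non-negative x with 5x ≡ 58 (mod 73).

The inverse of 5 mod 73 is 44 (since 5·44 = 220 ≡ 1).
So x ≡ 44·58 = 2552 ≡ 70 (mod 73).

70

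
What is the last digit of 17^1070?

The units digit of 17^n cycles with period 4: 7, 9, 3, 1, …
1070 mod 4 = 2, so the last digit matches 7^2 = 9.

9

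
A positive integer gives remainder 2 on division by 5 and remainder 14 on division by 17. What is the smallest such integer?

x ≡ 2 (mod 5) gives x ∈ {2, 7, 12, 17, 22, 27, 32, 37, …}.
The first of these with x mod 17 = 14 is 82.

82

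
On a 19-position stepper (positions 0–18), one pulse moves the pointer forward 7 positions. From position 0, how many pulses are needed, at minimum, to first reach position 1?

7·11 = 77 = 4·19 + 1, so 7⁻¹ ≡ 11 (mod 19).

11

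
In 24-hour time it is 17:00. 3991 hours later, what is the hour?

3991 mod 24 = 7 (since 166·24 = 3984).
(17 + 7) mod 24 = 0.

0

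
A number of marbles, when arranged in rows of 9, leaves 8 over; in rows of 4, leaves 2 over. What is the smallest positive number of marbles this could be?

x ≡ 2 (mod 4) gives x ∈ {2, 6, 10, 14, 18, 22, 26}.
The first of these with x mod 9 = 8 is 26.

26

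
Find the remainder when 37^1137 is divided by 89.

37

Square-and-reduce mod 89: 37^1≡37, 37^2≡34, 37^4≡88, 37^8≡1, 37^16≡1, 37^32≡1, 37^64≡1, 37^128≡1, 37^256≡1, 37^512≡1, 37^1024≡1.
1137 = 1 + 16 + 32 + 64 + 1024, so 37^1137 ≡ 37·1·1·1·1 ≡ 37 (mod 89).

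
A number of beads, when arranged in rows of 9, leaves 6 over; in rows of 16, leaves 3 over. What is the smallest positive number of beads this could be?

x ≡ 6 (mod 9) gives x ∈ {6, 15, 24, 33, 42, 51}.
The first of these with x mod 16 = 3 is 51.

51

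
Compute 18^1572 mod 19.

Square-and-reduce mod 19: 18^1≡18, 18^2≡1, 18^4≡1, 18^8≡1, 18^16≡1, 18^32≡1, 18^64≡1, 18^128≡1, 18^256≡1, 18^512≡1, 18^1024≡1.
Since 1572 = 4 + 32 + 512 + 1024 in binary, 18^1572 ≡ 1·1·1·1 ≡ 1 (mod 19).

1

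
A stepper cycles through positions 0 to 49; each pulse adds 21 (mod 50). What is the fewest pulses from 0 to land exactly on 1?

31

50 = 2·21 + 8
21 = 2·8 + 5
8 = 1·5 + 3
5 = 1·3 + 2
3 = 1·2 + 1
2 = 2·1 + 0
Back-substituting gives 21·31 ≡ 1 (mod 50).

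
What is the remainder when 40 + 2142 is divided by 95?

2142 mod 95 = 52 (since 22·95 = 2090).
(40 + 52) mod 95 = 92.

92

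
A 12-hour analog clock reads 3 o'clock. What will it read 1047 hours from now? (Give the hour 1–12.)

6

1047 mod 12 = 3 (since 87·12 = 1044).
3 + 3 → 6 on a 12-hour dial.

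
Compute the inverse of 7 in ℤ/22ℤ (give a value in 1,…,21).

19

22 = 3·7 + 1
7 = 7·1 + 0
Back-substituting gives 7·19 ≡ 1 (mod 22).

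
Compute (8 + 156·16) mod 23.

20

156·16 = 2496.
2496 = 108·23 + 12, so 2496 mod 23 = 12.
(8 + 12) mod 23 = 20.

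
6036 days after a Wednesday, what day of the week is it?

Friday

6036 − 862·7 = 2, so 6036 ≡ 2 (mod 7).
Wednesday + 2 days → Friday.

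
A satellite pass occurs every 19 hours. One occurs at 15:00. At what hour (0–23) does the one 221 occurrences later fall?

14

221·19 = 4199.
4199 − 174·24 = 23, so 4199 ≡ 23 (mod 24).
(15 + 23) mod 24 = 14.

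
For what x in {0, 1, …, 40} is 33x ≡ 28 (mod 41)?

17

33⁻¹ ≡ 5 (mod 41) because 33·5 = 165 = 4·41 + 1.
So x ≡ 5·28 = 140 ≡ 17 (mod 41).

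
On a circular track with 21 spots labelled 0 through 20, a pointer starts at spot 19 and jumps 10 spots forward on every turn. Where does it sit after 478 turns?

478·10 = 4780.
4780 mod 21 = 13 (since 227·21 = 4767).
(19 + 13) mod 21 = 11.

11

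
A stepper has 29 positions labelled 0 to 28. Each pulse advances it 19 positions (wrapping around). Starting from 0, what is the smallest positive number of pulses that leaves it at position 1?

26

29 = 1·19 + 10
19 = 1·10 + 9
10 = 1·9 + 1
9 = 9·1 + 0
Back-substituting gives 19·26 ≡ 1 (mod 29).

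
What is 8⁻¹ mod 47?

6

47 = 5·8 + 7
8 = 1·7 + 1
7 = 7·1 + 0
Back-substituting gives 8·6 ≡ 1 (mod 47).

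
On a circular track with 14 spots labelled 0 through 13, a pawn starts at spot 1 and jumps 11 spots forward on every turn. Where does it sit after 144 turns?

3

144·11 = 1584.
1584 = 113·14 + 2, so 1584 mod 14 = 2.
(1 + 2) mod 14 = 3.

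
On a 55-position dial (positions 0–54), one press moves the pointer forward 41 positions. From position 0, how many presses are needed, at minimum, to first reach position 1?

55 = 1·41 + 14
41 = 2·14 + 13
14 = 1·13 + 1
13 = 13·1 + 0
Back-substituting gives 41·51 ≡ 1 (mod 55).

51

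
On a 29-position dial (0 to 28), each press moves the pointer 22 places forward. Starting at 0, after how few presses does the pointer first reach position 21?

22⁻¹ ≡ 4 (mod 29) because 22·4 = 88 = 3·29 + 1.
Multiplying both sides by 4: x ≡ 4·21 = 84 ≡ 26 (mod 29).

26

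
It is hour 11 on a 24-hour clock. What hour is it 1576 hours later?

3

1576 − 65·24 = 16, so 1576 ≡ 16 (mod 24).
(11 + 16) mod 24 = 3.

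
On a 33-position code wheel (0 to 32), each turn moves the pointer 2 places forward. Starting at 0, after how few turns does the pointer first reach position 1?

2⁻¹ ≡ 17 (mod 33) because 2·17 = 34 = 1·33 + 1.
So x ≡ 17·1 = 17 ≡ 17 (mod 33).
Check: 2·17 = 34 = 1·33 + 1.

17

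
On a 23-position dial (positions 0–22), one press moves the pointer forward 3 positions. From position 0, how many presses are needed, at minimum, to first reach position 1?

8

3·8 = 24 = 1·23 + 1, so 3⁻¹ ≡ 8 (mod 23).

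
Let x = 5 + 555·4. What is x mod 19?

555·4 = 2220.
2220 = 116·19 + 16, so 2220 mod 19 = 16.
(5 + 16) mod 19 = 2.

2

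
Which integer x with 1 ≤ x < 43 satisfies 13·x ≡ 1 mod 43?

13·10 = 130 = 3·43 + 1, so 13⁻¹ ≡ 10 (mod 43).

10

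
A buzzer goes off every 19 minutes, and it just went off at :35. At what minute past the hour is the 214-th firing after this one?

214·19 = 4066.
4066 = 67·60 + 46, so 4066 mod 60 = 46.
(35 + 46) mod 60 = 21.

21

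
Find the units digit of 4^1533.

4

Powers of 4 mod 10 repeat with period 2: 4, 6.
1533 leaves remainder 1 on division by 2, so 4^1533 ends in 4.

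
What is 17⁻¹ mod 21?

21 = 1·17 + 4
17 = 4·4 + 1
4 = 4·1 + 0
Back-substituting gives 17·5 ≡ 1 (mod 21).

5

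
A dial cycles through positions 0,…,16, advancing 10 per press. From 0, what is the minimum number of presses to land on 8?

The inverse of 10 mod 17 is 12 (since 10·12 = 120 ≡ 1).
Multiplying both sides by 12: x ≡ 12·8 = 96 ≡ 11 (mod 17).
Check: 10·11 = 110 = 6·17 + 8.

11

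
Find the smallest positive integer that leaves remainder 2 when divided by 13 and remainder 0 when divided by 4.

28

x ≡ 0 (mod 4) gives x ∈ {0, 4, 8, 12, 16, 20, 24, 28}.
The first of these with x mod 13 = 2 is 28.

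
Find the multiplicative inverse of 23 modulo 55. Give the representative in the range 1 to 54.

12

55 = 2·23 + 9
23 = 2·9 + 5
9 = 1·5 + 4
5 = 1·4 + 1
4 = 4·1 + 0
Back-substituting gives 23·12 ≡ 1 (mod 55).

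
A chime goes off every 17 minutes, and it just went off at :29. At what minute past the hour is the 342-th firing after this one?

342·17 = 5814.
Dividing 5814 by 60 gives quotient 96 and remainder 54.
(29 + 54) mod 60 = 23.

23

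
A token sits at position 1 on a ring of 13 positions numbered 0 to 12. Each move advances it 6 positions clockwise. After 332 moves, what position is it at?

332·6 = 1992.
1992 − 153·13 = 3, so 1992 ≡ 3 (mod 13).
(1 + 3) mod 13 = 4.

4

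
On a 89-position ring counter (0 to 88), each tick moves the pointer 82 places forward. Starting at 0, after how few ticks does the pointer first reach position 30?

72

The inverse of 82 mod 89 is 38 (since 82·38 = 3116 ≡ 1).
Multiplying both sides by 38: x ≡ 38·30 = 1140 ≡ 72 (mod 89).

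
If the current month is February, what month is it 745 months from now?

March

745 − 62·12 = 1, so 745 ≡ 1 (mod 12).
February + 1 month → March.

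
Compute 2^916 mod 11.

9

Successive squares of 2 mod 11: 2^1≡2, 2^2≡4, 2^4≡5, 2^8≡3, 2^16≡9, 2^32≡4, 2^64≡5, 2^128≡3, 2^256≡9, 2^512≡4.
Since 916 = 4 + 16 + 128 + 256 + 512 in binary, 2^916 ≡ 5·9·3·9·4 ≡ 9 (mod 11).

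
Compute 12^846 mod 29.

By repeated squaring mod 29: 12^1≡12, 12^2≡28, 12^4≡1, 12^8≡1, 12^16≡1, 12^32≡1, 12^64≡1, 12^128≡1, 12^256≡1, 12^512≡1.
846 = 2 + 4 + 8 + 64 + 256 + 512, so 12^846 ≡ 28·1·1·1·1·1 ≡ 28 (mod 29).

28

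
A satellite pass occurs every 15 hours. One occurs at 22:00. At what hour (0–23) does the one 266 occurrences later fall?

266·15 = 3990.
Dividing 3990 by 24 gives quotient 166 and remainder 6.
(22 + 6) mod 24 = 4.

4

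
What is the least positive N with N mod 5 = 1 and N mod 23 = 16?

16

Since 23·2 ≡ 1 (mod 5), take x = 16 + 23·((1−16)·2 mod 5) = 16 + 23·0 = 16.
Check: 16 mod 5 = 1, 16 mod 23 = 16.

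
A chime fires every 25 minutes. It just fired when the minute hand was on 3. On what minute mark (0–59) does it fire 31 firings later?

58

31·25 = 775.
775 − 12·60 = 55, so 775 ≡ 55 (mod 60).
(3 + 55) mod 60 = 58.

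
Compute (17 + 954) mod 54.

53

954 − 17·54 = 36, so 954 ≡ 36 (mod 54).
(17 + 36) mod 54 = 53.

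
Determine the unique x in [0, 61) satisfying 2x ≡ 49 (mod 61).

The inverse of 2 mod 61 is 31 (since 2·31 = 62 ≡ 1).
Multiplying both sides by 31: x ≡ 31·49 = 1519 ≡ 55 (mod 61).

55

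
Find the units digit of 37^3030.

9

Powers of 7 mod 10 repeat with period 4: 7, 9, 3, 1.
3030 mod 4 = 2, so the last digit matches 7^2 = 9.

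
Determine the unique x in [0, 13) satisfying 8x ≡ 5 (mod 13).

The inverse of 8 mod 13 is 5 (since 8·5 = 40 ≡ 1).
So x ≡ 5·5 = 25 ≡ 12 (mod 13).

12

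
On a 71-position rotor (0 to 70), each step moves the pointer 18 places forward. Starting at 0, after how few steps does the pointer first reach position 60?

18⁻¹ ≡ 4 (mod 71) because 18·4 = 72 = 1·71 + 1.
So x ≡ 4·60 = 240 ≡ 27 (mod 71).

27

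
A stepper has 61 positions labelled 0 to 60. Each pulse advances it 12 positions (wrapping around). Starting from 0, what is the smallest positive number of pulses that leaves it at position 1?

56

61 = 5·12 + 1
12 = 12·1 + 0
Back-substituting gives 12·56 ≡ 1 (mod 61).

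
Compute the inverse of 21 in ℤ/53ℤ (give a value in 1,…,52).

21·48 = 1008 = 19·53 + 1, so 21⁻¹ ≡ 48 (mod 53).

48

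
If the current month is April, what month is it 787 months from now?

787 = 65·12 + 7, so 787 mod 12 = 7.
April + 7 months → November.

November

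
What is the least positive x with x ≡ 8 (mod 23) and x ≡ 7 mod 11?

238

x ≡ 7 (mod 11) gives x ∈ {7, 18, 29, 40, 51, 62, 73, 84, …}.
The first of these with x mod 23 = 8 is 238.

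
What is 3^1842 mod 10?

9

Last digits of 3^n: 3, 9, 7, 1 (period 4).
1842 mod 4 = 2, so the last digit matches 3^2 = 9.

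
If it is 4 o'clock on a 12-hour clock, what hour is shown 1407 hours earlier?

1

1407 = 117·12 + 3, so 1407 mod 12 = 3.
4 − 3 → 1 on a 12-hour dial.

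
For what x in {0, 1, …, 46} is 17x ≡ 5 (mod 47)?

39

17⁻¹ ≡ 36 (mod 47) because 17·36 = 612 = 13·47 + 1.
So x ≡ 36·5 = 180 ≡ 39 (mod 47).
Check: 17·39 = 663 = 14·47 + 5.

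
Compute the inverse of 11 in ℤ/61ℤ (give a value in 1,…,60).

11·50 = 550 = 9·61 + 1, so 11⁻¹ ≡ 50 (mod 61).

50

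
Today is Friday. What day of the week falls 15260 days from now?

Dividing 15260 by 7 gives quotient 2180 and remainder 0.
Friday + 0 days → Friday.

Friday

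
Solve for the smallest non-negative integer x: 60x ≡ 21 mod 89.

76

60⁻¹ ≡ 46 (mod 89) because 60·46 = 2760 = 31·89 + 1.
Multiplying both sides by 46: x ≡ 46·21 = 966 ≡ 76 (mod 89).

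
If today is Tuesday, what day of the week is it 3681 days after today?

Monday

Dividing 3681 by 7 gives quotient 525 and remainder 6.
Tuesday + 6 days → Monday.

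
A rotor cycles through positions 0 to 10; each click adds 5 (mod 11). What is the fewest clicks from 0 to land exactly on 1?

11 = 2·5 + 1
5 = 5·1 + 0
Back-substituting gives 5·9 ≡ 1 (mod 11).

9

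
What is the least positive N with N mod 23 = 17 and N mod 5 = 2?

17

Since 5·14 ≡ 1 (mod 23), take x = 2 + 5·((17−2)·14 mod 23) = 2 + 5·3 = 17.
Check: 17 mod 23 = 17, 17 mod 5 = 2.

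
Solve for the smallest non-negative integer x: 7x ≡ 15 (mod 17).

7

The inverse of 7 mod 17 is 5 (since 7·5 = 35 ≡ 1).
Multiplying both sides by 5: x ≡ 5·15 = 75 ≡ 7 (mod 17).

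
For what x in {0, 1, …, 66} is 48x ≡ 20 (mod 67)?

48⁻¹ ≡ 7 (mod 67) because 48·7 = 336 = 5·67 + 1.
Multiplying both sides by 7: x ≡ 7·20 = 140 ≡ 6 (mod 67).

6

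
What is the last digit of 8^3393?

8

Powers of 8 mod 10 repeat with period 4: 8, 4, 2, 6.
3393 leaves remainder 1 on division by 4, so 8^3393 ends in 8.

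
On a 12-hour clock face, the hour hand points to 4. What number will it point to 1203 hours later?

7

1203 mod 12 = 3 (since 100·12 = 1200).
4 + 3 → 7 on a 12-hour dial.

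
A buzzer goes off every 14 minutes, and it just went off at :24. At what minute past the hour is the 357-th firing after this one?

357·14 = 4998.
4998 = 83·60 + 18, so 4998 mod 60 = 18.
(24 + 18) mod 60 = 42.

42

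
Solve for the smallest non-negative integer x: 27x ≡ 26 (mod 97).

27⁻¹ ≡ 18 (mod 97) because 27·18 = 486 = 5·97 + 1.
So x ≡ 18·26 = 468 ≡ 80 (mod 97).

80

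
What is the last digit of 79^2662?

1

Last digits of 9^n: 9, 1 (period 2).
2662 mod 2 = 0, so the last digit matches 9^2 = 1.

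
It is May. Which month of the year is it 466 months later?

March

466 = 38·12 + 10, so 466 mod 12 = 10.
May + 10 months → March.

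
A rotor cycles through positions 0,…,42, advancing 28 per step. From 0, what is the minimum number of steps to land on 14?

The inverse of 28 mod 43 is 20 (since 28·20 = 560 ≡ 1).
So x ≡ 20·14 = 280 ≡ 22 (mod 43).
Check: 28·22 = 616 = 14·43 + 14.

22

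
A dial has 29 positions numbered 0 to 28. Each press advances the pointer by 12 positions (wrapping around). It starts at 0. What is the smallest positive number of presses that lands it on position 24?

The inverse of 12 mod 29 is 17 (since 12·17 = 204 ≡ 1).
Multiplying both sides by 17: x ≡ 17·24 = 408 ≡ 2 (mod 29).

2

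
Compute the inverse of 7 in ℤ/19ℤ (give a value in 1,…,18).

19 = 2·7 + 5
7 = 1·5 + 2
5 = 2·2 + 1
2 = 2·1 + 0
Back-substituting gives 7·11 ≡ 1 (mod 19).

11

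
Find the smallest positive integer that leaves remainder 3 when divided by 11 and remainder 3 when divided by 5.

Since 5·9 ≡ 1 (mod 11), take x = 3 + 5·((3−3)·9 mod 11) = 3 + 5·0 = 3.
Check: 3 mod 11 = 3, 3 mod 5 = 3.

3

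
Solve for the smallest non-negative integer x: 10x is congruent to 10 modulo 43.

10⁻¹ ≡ 13 (mod 43) because 10·13 = 130 = 3·43 + 1.
Multiplying both sides by 13: x ≡ 13·10 = 130 ≡ 1 (mod 43).
Check: 10·1 = 10 = 0·43 + 10.

1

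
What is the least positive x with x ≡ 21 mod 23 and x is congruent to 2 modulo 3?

x ≡ 2 (mod 3) gives x ∈ {2, 5, 8, 11, 14, 17, 20, 23, …}.
The first of these with x mod 23 = 21 is 44.

44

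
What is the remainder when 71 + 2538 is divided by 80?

49

Dividing 2538 by 80 gives quotient 31 and remainder 58.
(71 + 58) mod 80 = 49.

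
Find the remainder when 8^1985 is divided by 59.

38

By repeated squaring mod 59: 8^1≡8, 8^2≡5, 8^4≡25, 8^8≡35, 8^16≡45, 8^32≡19, 8^64≡7, 8^128≡49, 8^256≡41, 8^512≡29, 8^1024≡15.
1985 = 1 + 64 + 128 + 256 + 512 + 1024, so 8^1985 ≡ 8·7·49·41·29·15 ≡ 38 (mod 59).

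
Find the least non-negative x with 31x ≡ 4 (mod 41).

16

31⁻¹ ≡ 4 (mod 41) because 31·4 = 124 = 3·41 + 1.
Multiplying both sides by 4: x ≡ 4·4 = 16 ≡ 16 (mod 41).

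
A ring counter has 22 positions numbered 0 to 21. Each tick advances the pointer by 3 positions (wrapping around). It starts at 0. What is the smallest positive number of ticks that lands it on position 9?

The inverse of 3 mod 22 is 15 (since 3·15 = 45 ≡ 1).
Multiplying both sides by 15: x ≡ 15·9 = 135 ≡ 3 (mod 22).

3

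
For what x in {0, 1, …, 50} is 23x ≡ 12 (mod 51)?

36

The inverse of 23 mod 51 is 20 (since 23·20 = 460 ≡ 1).
So x ≡ 20·12 = 240 ≡ 36 (mod 51).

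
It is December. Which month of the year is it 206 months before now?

206 − 17·12 = 2, so 206 ≡ 2 (mod 12).
December − 2 months → October.

October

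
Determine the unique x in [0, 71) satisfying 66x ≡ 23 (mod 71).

38

The inverse of 66 mod 71 is 14 (since 66·14 = 924 ≡ 1).
So x ≡ 14·23 = 322 ≡ 38 (mod 71).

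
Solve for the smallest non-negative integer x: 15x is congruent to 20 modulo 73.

50

The inverse of 15 mod 73 is 39 (since 15·39 = 585 ≡ 1).
So x ≡ 39·20 = 780 ≡ 50 (mod 73).
Check: 15·50 = 750 = 10·73 + 20.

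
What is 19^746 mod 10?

1

Powers of 9 mod 10 repeat with period 2: 9, 1.
746 mod 2 = 0, so the last digit matches 9^2 = 1.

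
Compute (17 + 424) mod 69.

424 mod 69 = 10 (since 6·69 = 414).
(17 + 10) mod 69 = 27.

27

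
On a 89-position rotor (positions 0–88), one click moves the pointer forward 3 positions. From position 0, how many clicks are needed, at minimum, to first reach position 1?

3·30 = 90 = 1·89 + 1, so 3⁻¹ ≡ 30 (mod 89).

30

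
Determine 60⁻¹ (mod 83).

18

83 = 1·60 + 23
60 = 2·23 + 14
23 = 1·14 + 9
14 = 1·9 + 5
9 = 1·5 + 4
5 = 1·4 + 1
4 = 4·1 + 0
Back-substituting gives 60·18 ≡ 1 (mod 83).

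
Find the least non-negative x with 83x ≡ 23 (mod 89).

The inverse of 83 mod 89 is 74 (since 83·74 = 6142 ≡ 1).
So x ≡ 74·23 = 1702 ≡ 11 (mod 89).

11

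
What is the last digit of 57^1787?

The units digit of 57^n cycles with period 4: 7, 9, 3, 1, …
1787 leaves remainder 3 on division by 4, so 57^1787 ends in 3.

3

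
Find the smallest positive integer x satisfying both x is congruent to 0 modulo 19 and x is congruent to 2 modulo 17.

19

x ≡ 2 (mod 17) gives x ∈ {2, 19}.
The first of these with x mod 19 = 0 is 19.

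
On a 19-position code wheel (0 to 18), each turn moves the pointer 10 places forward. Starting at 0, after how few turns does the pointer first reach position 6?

10⁻¹ ≡ 2 (mod 19) because 10·2 = 20 = 1·19 + 1.
So x ≡ 2·6 = 12 ≡ 12 (mod 19).
Check: 10·12 = 120 = 6·19 + 6.

12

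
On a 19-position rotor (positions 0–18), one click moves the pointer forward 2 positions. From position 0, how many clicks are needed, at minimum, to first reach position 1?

2·10 = 20 = 1·19 + 1, so 2⁻¹ ≡ 10 (mod 19).

10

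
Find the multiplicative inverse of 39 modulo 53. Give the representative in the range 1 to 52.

53 = 1·39 + 14
39 = 2·14 + 11
14 = 1·11 + 3
11 = 3·3 + 2
3 = 1·2 + 1
2 = 2·1 + 0
Back-substituting gives 39·34 ≡ 1 (mod 53).

34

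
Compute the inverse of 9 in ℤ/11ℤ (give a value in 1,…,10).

11 = 1·9 + 2
9 = 4·2 + 1
2 = 2·1 + 0
Back-substituting gives 9·5 ≡ 1 (mod 11).

5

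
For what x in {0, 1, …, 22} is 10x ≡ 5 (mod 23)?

10⁻¹ ≡ 7 (mod 23) because 10·7 = 70 = 3·23 + 1.
Multiplying both sides by 7: x ≡ 7·5 = 35 ≡ 12 (mod 23).
Check: 10·12 = 120 = 5·23 + 5.

12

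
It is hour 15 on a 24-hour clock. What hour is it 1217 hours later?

8

1217 − 50·24 = 17, so 1217 ≡ 17 (mod 24).
(15 + 17) mod 24 = 8.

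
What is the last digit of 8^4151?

Last digits of 8^n: 8, 4, 2, 6 (period 4).
4151 leaves remainder 3 on division by 4, so 8^4151 ends in 2.

2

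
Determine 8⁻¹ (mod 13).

13 = 1·8 + 5
8 = 1·5 + 3
5 = 1·3 + 2
3 = 1·2 + 1
2 = 2·1 + 0
Back-substituting gives 8·5 ≡ 1 (mod 13).

5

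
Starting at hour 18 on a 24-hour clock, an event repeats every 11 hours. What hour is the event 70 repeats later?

70·11 = 770.
770 − 32·24 = 2, so 770 ≡ 2 (mod 24).
(18 + 2) mod 24 = 20.

20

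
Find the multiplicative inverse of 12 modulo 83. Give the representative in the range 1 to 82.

83 = 6·12 + 11
12 = 1·11 + 1
11 = 11·1 + 0
Back-substituting gives 12·7 ≡ 1 (mod 83).

7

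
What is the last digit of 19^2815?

Last digits of 9^n: 9, 1 (period 2).
2815 leaves remainder 1 on division by 2, so 19^2815 ends in 9.

9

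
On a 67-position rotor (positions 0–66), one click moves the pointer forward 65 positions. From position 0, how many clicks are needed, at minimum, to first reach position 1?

67 = 1·65 + 2
65 = 32·2 + 1
2 = 2·1 + 0
Back-substituting gives 65·33 ≡ 1 (mod 67).

33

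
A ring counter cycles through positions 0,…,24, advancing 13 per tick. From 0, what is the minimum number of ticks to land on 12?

13⁻¹ ≡ 2 (mod 25) because 13·2 = 26 = 1·25 + 1.
Multiplying both sides by 2: x ≡ 2·12 = 24 ≡ 24 (mod 25).

24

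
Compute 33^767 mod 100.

Square-and-reduce mod 100: 33^1≡33, 33^2≡89, 33^4≡21, 33^8≡41, 33^16≡81, 33^32≡61, 33^64≡21, 33^128≡41, 33^256≡81, 33^512≡61.
Since 767 = 1 + 2 + 4 + 8 + 16 + 32 + 64 + 128 + 512 in binary, 33^767 ≡ 33·89·21·41·81·61·21·41·61 ≡ 77 (mod 100).

77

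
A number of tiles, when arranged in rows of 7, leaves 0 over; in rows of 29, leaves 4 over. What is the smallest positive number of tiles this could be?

x ≡ 0 (mod 7) gives x ∈ {0, 7, 14, 21, 28, 35, 42, 49, …}.
The first of these with x mod 29 = 4 is 91.

91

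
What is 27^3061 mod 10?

Powers of 7 mod 10 repeat with period 4: 7, 9, 3, 1.
3061 mod 4 = 1, so the last digit matches 7^1 = 7.

7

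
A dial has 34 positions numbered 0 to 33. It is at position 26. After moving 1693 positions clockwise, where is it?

Dividing 1693 by 34 gives quotient 49 and remainder 27.
(26 + 27) mod 34 = 19.

19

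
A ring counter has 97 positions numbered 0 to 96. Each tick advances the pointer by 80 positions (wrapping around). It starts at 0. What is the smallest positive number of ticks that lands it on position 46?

80⁻¹ ≡ 57 (mod 97) because 80·57 = 4560 = 47·97 + 1.
Multiplying both sides by 57: x ≡ 57·46 = 2622 ≡ 3 (mod 97).
Check: 80·3 = 240 = 2·97 + 46.

3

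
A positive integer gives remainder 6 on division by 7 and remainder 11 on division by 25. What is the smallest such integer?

111

x ≡ 6 (mod 7) gives x ∈ {6, 13, 20, 27, 34, 41, 48, 55, …}.
The first of these with x mod 25 = 11 is 111.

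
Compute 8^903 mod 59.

By repeated squaring mod 59: 8^1≡8, 8^2≡5, 8^4≡25, 8^8≡35, 8^16≡45, 8^32≡19, 8^64≡7, 8^128≡49, 8^256≡41, 8^512≡29.
903 = 1 + 2 + 4 + 128 + 256 + 512, so 8^903 ≡ 8·5·25·49·41·29 ≡ 34 (mod 59).

34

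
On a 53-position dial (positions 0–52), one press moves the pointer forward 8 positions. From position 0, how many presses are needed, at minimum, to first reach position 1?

20

8·20 = 160 = 3·53 + 1, so 8⁻¹ ≡ 20 (mod 53).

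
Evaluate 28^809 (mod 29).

28

Successive squares of 28 mod 29: 28^1≡28, 28^2≡1, 28^4≡1, 28^8≡1, 28^16≡1, 28^32≡1, 28^64≡1, 28^128≡1, 28^256≡1, 28^512≡1.
Since 809 = 1 + 8 + 32 + 256 + 512 in binary, 28^809 ≡ 28·1·1·1·1 ≡ 28 (mod 29).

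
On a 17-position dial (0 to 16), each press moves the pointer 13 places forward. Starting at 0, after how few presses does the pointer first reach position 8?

15

13⁻¹ ≡ 4 (mod 17) because 13·4 = 52 = 3·17 + 1.
So x ≡ 4·8 = 32 ≡ 15 (mod 17).
Check: 13·15 = 195 = 11·17 + 8.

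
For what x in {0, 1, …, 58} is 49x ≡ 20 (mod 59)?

57

49⁻¹ ≡ 53 (mod 59) because 49·53 = 2597 = 44·59 + 1.
Multiplying both sides by 53: x ≡ 53·20 = 1060 ≡ 57 (mod 59).
Check: 49·57 = 2793 = 47·59 + 20.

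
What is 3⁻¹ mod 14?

5

14 = 4·3 + 2
3 = 1·2 + 1
2 = 2·1 + 0
Back-substituting gives 3·5 ≡ 1 (mod 14).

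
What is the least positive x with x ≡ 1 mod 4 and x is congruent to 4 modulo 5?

x ≡ 1 (mod 4) gives x ∈ {1, 5, 9}.
The first of these with x mod 5 = 4 is 9.

9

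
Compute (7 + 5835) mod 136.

130

5835 = 42·136 + 123, so 5835 mod 136 = 123.
(7 + 123) mod 136 = 130.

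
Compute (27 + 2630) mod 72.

2630 mod 72 = 38 (since 36·72 = 2592).
(27 + 38) mod 72 = 65.

65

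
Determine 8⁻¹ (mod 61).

61 = 7·8 + 5
8 = 1·5 + 3
5 = 1·3 + 2
3 = 1·2 + 1
2 = 2·1 + 0
Back-substituting gives 8·23 ≡ 1 (mod 61).

23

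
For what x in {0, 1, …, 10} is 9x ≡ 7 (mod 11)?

2

The inverse of 9 mod 11 is 5 (since 9·5 = 45 ≡ 1).
Multiplying both sides by 5: x ≡ 5·7 = 35 ≡ 2 (mod 11).
Check: 9·2 = 18 = 1·11 + 7.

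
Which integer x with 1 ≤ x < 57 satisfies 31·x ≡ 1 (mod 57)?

57 = 1·31 + 26
31 = 1·26 + 5
26 = 5·5 + 1
5 = 5·1 + 0
Back-substituting gives 31·46 ≡ 1 (mod 57).

46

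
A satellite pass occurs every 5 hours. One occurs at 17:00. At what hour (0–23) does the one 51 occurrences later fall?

51·5 = 255.
255 mod 24 = 15 (since 10·24 = 240).
(17 + 15) mod 24 = 8.

8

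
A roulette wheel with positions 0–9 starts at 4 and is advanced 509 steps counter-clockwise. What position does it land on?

5

509 = 50·10 + 9, so 509 mod 10 = 9.
(4 − 9) mod 10 = 5.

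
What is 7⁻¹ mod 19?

11

7·11 = 77 = 4·19 + 1, so 7⁻¹ ≡ 11 (mod 19).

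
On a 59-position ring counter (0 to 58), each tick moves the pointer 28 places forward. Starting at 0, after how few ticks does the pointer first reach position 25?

28⁻¹ ≡ 19 (mod 59) because 28·19 = 532 = 9·59 + 1.
Multiplying both sides by 19: x ≡ 19·25 = 475 ≡ 3 (mod 59).
Check: 28·3 = 84 = 1·59 + 25.

3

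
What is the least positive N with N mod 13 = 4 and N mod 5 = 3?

x ≡ 3 (mod 5) gives x ∈ {3, 8, 13, 18, 23, 28, 33, 38, …}.
The first of these with x mod 13 = 4 is 43.

43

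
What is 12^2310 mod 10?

The units digit of 12^n cycles with period 4: 2, 4, 8, 6, …
2310 leaves remainder 2 on division by 4, so 12^2310 ends in 4.

4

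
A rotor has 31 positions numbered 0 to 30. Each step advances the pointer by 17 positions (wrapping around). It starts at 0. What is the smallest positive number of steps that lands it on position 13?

17⁻¹ ≡ 11 (mod 31) because 17·11 = 187 = 6·31 + 1.
Multiplying both sides by 11: x ≡ 11·13 = 143 ≡ 19 (mod 31).
Check: 17·19 = 323 = 10·31 + 13.

19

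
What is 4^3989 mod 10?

Last digits of 4^n: 4, 6 (period 2).
3989 leaves remainder 1 on division by 2, so 4^3989 ends in 4.

4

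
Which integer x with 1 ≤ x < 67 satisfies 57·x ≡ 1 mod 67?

20

67 = 1·57 + 10
57 = 5·10 + 7
10 = 1·7 + 3
7 = 2·3 + 1
3 = 3·1 + 0
Back-substituting gives 57·20 ≡ 1 (mod 67).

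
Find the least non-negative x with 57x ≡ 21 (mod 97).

31

57⁻¹ ≡ 80 (mod 97) because 57·80 = 4560 = 47·97 + 1.
So x ≡ 80·21 = 1680 ≡ 31 (mod 97).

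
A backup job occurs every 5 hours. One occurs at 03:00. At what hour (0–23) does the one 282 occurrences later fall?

282·5 = 1410.
Dividing 1410 by 24 gives quotient 58 and remainder 18.
(3 + 18) mod 24 = 21.

21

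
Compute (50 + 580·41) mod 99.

580·41 = 23780.
23780 − 240·99 = 20, so 23780 ≡ 20 (mod 99).
(50 + 20) mod 99 = 70.

70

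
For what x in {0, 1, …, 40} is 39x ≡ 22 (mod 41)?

The inverse of 39 mod 41 is 20 (since 39·20 = 780 ≡ 1).
So x ≡ 20·22 = 440 ≡ 30 (mod 41).

30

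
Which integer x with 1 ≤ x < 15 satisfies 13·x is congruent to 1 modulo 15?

7

15 = 1·13 + 2
13 = 6·2 + 1
2 = 2·1 + 0
Back-substituting gives 13·7 ≡ 1 (mod 15).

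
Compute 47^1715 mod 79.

Square-and-reduce mod 79: 47^1≡47, 47^2≡76, 47^4≡9, 47^8≡2, 47^16≡4, 47^32≡16, 47^64≡19, 47^128≡45, 47^256≡50, 47^512≡51, 47^1024≡73.
Since 1715 = 1 + 2 + 16 + 32 + 128 + 512 + 1024 in binary, 47^1715 ≡ 47·76·4·16·45·51·73 ≡ 37 (mod 79).

37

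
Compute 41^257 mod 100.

By repeated squaring mod 100: 41^1≡41, 41^2≡81, 41^4≡61, 41^8≡21, 41^16≡41, 41^32≡81, 41^64≡61, 41^128≡21, 41^256≡41.
257 = 1 + 256, so 41^257 ≡ 41·41 ≡ 81 (mod 100).

81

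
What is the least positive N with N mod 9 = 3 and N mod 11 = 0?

66

x ≡ 3 (mod 9) gives x ∈ {3, 12, 21, 30, 39, 48, 57, 66}.
The first of these with x mod 11 = 0 is 66.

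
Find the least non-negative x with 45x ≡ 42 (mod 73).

35

The inverse of 45 mod 73 is 13 (since 45·13 = 585 ≡ 1).
So x ≡ 13·42 = 546 ≡ 35 (mod 73).
Check: 45·35 = 1575 = 21·73 + 42.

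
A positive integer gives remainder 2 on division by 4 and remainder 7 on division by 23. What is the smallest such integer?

30

Since 23·3 ≡ 1 (mod 4), take x = 7 + 23·((2−7)·3 mod 4) = 7 + 23·1 = 30.
Check: 30 mod 4 = 2, 30 mod 23 = 7.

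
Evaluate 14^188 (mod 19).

By repeated squaring mod 19: 14^1≡14, 14^2≡6, 14^4≡17, 14^8≡4, 14^16≡16, 14^32≡9, 14^64≡5, 14^128≡6.
Since 188 = 4 + 8 + 16 + 32 + 128 in binary, 14^188 ≡ 17·4·16·9·6 ≡ 4 (mod 19).

4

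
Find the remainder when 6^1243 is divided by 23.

Square-and-reduce mod 23: 6^1≡6, 6^2≡13, 6^4≡8, 6^8≡18, 6^16≡2, 6^32≡4, 6^64≡16, 6^128≡3, 6^256≡9, 6^512≡12, 6^1024≡6.
1243 = 1 + 2 + 8 + 16 + 64 + 128 + 1024, so 6^1243 ≡ 6·13·18·2·16·3·6 ≡ 1 (mod 23).

1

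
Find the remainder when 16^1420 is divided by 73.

2

By repeated squaring mod 73: 16^1≡16, 16^2≡37, 16^4≡55, 16^8≡32, 16^16≡2, 16^32≡4, 16^64≡16, 16^128≡37, 16^256≡55, 16^512≡32, 16^1024≡2.
1420 = 4 + 8 + 128 + 256 + 1024, so 16^1420 ≡ 55·32·37·55·2 ≡ 2 (mod 73).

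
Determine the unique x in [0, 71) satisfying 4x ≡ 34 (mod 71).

The inverse of 4 mod 71 is 18 (since 4·18 = 72 ≡ 1).
Multiplying both sides by 18: x ≡ 18·34 = 612 ≡ 44 (mod 71).

44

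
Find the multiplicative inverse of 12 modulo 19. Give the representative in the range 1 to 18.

19 = 1·12 + 7
12 = 1·7 + 5
7 = 1·5 + 2
5 = 2·2 + 1
2 = 2·1 + 0
Back-substituting gives 12·8 ≡ 1 (mod 19).

8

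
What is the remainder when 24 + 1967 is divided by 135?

101

1967 mod 135 = 77 (since 14·135 = 1890).
(24 + 77) mod 135 = 101.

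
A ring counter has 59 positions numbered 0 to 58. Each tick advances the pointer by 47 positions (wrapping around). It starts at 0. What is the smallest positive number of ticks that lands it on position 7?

The inverse of 47 mod 59 is 54 (since 47·54 = 2538 ≡ 1).
So x ≡ 54·7 = 378 ≡ 24 (mod 59).
Check: 47·24 = 1128 = 19·59 + 7.

24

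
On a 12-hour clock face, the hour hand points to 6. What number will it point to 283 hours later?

Dividing 283 by 12 gives quotient 23 and remainder 7.
6 + 7 → 1 on a 12-hour dial.

1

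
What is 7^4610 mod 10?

Last digits of 7^n: 7, 9, 3, 1 (period 4).
4610 leaves remainder 2 on division by 4, so 7^4610 ends in 9.

9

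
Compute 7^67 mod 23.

Square-and-reduce mod 23: 7^1≡7, 7^2≡3, 7^4≡9, 7^8≡12, 7^16≡6, 7^32≡13, 7^64≡8.
Since 67 = 1 + 2 + 64 in binary, 7^67 ≡ 7·3·8 ≡ 7 (mod 23).

7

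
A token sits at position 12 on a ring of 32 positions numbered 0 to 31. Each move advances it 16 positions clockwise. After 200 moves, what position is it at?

200·16 = 3200.
3200 = 100·32 + 0, so 3200 mod 32 = 0.
(12 + 0) mod 32 = 12.

12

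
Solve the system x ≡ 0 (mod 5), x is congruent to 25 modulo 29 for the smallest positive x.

x ≡ 0 (mod 5) gives x ∈ {0, 5, 10, 15, 20, 25}.
The first of these with x mod 29 = 25 is 25.

25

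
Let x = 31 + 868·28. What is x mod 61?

57

868·28 = 24304.
Dividing 24304 by 61 gives quotient 398 and remainder 26.
(31 + 26) mod 61 = 57.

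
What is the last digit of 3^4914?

Last digits of 3^n: 3, 9, 7, 1 (period 4).
4914 leaves remainder 2 on division by 4, so 3^4914 ends in 9.

9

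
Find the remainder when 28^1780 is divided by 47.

27

By repeated squaring mod 47: 28^1≡28, 28^2≡32, 28^4≡37, 28^8≡6, 28^16≡36, 28^32≡27, 28^64≡24, 28^128≡12, 28^256≡3, 28^512≡9, 28^1024≡34.
Since 1780 = 4 + 16 + 32 + 64 + 128 + 512 + 1024 in binary, 28^1780 ≡ 37·36·27·24·12·9·34 ≡ 27 (mod 47).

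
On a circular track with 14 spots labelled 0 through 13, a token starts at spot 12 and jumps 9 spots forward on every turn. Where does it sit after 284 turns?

284·9 = 2556.
2556 = 182·14 + 8, so 2556 mod 14 = 8.
(12 + 8) mod 14 = 6.

6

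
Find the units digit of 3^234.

The units digit of 3^n cycles with period 4: 3, 9, 7, 1, …
234 leaves remainder 2 on division by 4, so 3^234 ends in 9.

9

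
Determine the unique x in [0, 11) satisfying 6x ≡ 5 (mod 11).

10

The inverse of 6 mod 11 is 2 (since 6·2 = 12 ≡ 1).
So x ≡ 2·5 = 10 ≡ 10 (mod 11).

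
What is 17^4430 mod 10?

9

The units digit of 17^n cycles with period 4: 7, 9, 3, 1, …
4430 mod 4 = 2, so the last digit matches 7^2 = 9.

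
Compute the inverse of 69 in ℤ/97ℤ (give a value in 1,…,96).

97 = 1·69 + 28
69 = 2·28 + 13
28 = 2·13 + 2
13 = 6·2 + 1
2 = 2·1 + 0
Back-substituting gives 69·45 ≡ 1 (mod 97).

45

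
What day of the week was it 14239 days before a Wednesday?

14239 = 2034·7 + 1, so 14239 mod 7 = 1.
Wednesday − 1 day → Tuesday.

Tuesday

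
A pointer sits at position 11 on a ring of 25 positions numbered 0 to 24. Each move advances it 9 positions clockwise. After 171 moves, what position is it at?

0

171·9 = 1539.
1539 − 61·25 = 14, so 1539 ≡ 14 (mod 25).
(11 + 14) mod 25 = 0.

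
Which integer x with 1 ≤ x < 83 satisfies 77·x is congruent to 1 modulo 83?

77·69 = 5313 = 64·83 + 1, so 77⁻¹ ≡ 69 (mod 83).

69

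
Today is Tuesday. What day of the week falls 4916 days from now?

Thursday

4916 − 702·7 = 2, so 4916 ≡ 2 (mod 7).
Tuesday + 2 days → Thursday.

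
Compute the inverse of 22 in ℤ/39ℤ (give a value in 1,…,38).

16

22·16 = 352 = 9·39 + 1, so 22⁻¹ ≡ 16 (mod 39).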